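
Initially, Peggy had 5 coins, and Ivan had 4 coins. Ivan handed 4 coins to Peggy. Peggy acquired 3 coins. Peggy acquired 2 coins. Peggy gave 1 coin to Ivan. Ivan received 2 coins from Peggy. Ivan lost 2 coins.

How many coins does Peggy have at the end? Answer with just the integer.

Tracking counts step by step:
Start: Peggy=5, Ivan=4
Event 1 (Ivan -> Peggy, 4): Ivan: 4 -> 0, Peggy: 5 -> 9. State: Peggy=9, Ivan=0
Event 2 (Peggy +3): Peggy: 9 -> 12. State: Peggy=12, Ivan=0
Event 3 (Peggy +2): Peggy: 12 -> 14. State: Peggy=14, Ivan=0
Event 4 (Peggy -> Ivan, 1): Peggy: 14 -> 13, Ivan: 0 -> 1. State: Peggy=13, Ivan=1
Event 5 (Peggy -> Ivan, 2): Peggy: 13 -> 11, Ivan: 1 -> 3. State: Peggy=11, Ivan=3
Event 6 (Ivan -2): Ivan: 3 -> 1. State: Peggy=11, Ivan=1

Peggy's final count: 11

Answer: 11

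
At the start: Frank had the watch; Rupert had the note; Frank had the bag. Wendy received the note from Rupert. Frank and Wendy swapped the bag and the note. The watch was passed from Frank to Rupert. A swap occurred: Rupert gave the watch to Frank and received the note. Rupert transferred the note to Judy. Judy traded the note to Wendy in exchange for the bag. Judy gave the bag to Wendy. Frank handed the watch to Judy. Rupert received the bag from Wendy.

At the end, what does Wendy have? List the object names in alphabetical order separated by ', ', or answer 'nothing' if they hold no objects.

Answer: note

Derivation:
Tracking all object holders:
Start: watch:Frank, note:Rupert, bag:Frank
Event 1 (give note: Rupert -> Wendy). State: watch:Frank, note:Wendy, bag:Frank
Event 2 (swap bag<->note: now bag:Wendy, note:Frank). State: watch:Frank, note:Frank, bag:Wendy
Event 3 (give watch: Frank -> Rupert). State: watch:Rupert, note:Frank, bag:Wendy
Event 4 (swap watch<->note: now watch:Frank, note:Rupert). State: watch:Frank, note:Rupert, bag:Wendy
Event 5 (give note: Rupert -> Judy). State: watch:Frank, note:Judy, bag:Wendy
Event 6 (swap note<->bag: now note:Wendy, bag:Judy). State: watch:Frank, note:Wendy, bag:Judy
Event 7 (give bag: Judy -> Wendy). State: watch:Frank, note:Wendy, bag:Wendy
Event 8 (give watch: Frank -> Judy). State: watch:Judy, note:Wendy, bag:Wendy
Event 9 (give bag: Wendy -> Rupert). State: watch:Judy, note:Wendy, bag:Rupert

Final state: watch:Judy, note:Wendy, bag:Rupert
Wendy holds: note.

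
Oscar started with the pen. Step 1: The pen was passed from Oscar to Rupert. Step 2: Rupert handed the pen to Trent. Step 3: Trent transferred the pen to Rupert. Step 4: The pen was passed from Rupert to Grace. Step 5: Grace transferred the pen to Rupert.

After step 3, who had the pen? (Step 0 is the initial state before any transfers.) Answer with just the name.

Tracking the pen holder through step 3:
After step 0 (start): Oscar
After step 1: Rupert
After step 2: Trent
After step 3: Rupert

At step 3, the holder is Rupert.

Answer: Rupert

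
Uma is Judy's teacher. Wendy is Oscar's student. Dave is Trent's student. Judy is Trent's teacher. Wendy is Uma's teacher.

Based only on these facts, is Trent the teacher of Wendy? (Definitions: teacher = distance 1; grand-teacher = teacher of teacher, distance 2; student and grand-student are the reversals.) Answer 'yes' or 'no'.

Reconstructing the teacher chain from the given facts:
  Oscar -> Wendy -> Uma -> Judy -> Trent -> Dave
(each arrow means 'teacher of the next')
Positions in the chain (0 = top):
  position of Oscar: 0
  position of Wendy: 1
  position of Uma: 2
  position of Judy: 3
  position of Trent: 4
  position of Dave: 5

Trent is at position 4, Wendy is at position 1; signed distance (j - i) = -3.
'teacher' requires j - i = 1. Actual distance is -3, so the relation does NOT hold.

Answer: no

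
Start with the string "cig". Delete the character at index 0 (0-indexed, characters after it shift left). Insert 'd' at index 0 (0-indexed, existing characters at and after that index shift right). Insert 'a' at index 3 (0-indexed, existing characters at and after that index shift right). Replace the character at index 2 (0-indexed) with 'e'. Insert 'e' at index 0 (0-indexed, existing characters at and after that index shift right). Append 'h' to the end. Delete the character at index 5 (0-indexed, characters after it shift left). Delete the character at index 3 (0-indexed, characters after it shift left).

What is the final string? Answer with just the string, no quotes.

Answer: edia

Derivation:
Applying each edit step by step:
Start: "cig"
Op 1 (delete idx 0 = 'c'): "cig" -> "ig"
Op 2 (insert 'd' at idx 0): "ig" -> "dig"
Op 3 (insert 'a' at idx 3): "dig" -> "diga"
Op 4 (replace idx 2: 'g' -> 'e'): "diga" -> "diea"
Op 5 (insert 'e' at idx 0): "diea" -> "ediea"
Op 6 (append 'h'): "ediea" -> "edieah"
Op 7 (delete idx 5 = 'h'): "edieah" -> "ediea"
Op 8 (delete idx 3 = 'e'): "ediea" -> "edia"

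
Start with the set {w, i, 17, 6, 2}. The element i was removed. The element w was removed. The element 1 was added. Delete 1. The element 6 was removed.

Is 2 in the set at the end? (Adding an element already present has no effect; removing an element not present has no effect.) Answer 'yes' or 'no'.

Tracking the set through each operation:
Start: {17, 2, 6, i, w}
Event 1 (remove i): removed. Set: {17, 2, 6, w}
Event 2 (remove w): removed. Set: {17, 2, 6}
Event 3 (add 1): added. Set: {1, 17, 2, 6}
Event 4 (remove 1): removed. Set: {17, 2, 6}
Event 5 (remove 6): removed. Set: {17, 2}

Final set: {17, 2} (size 2)
2 is in the final set.

Answer: yes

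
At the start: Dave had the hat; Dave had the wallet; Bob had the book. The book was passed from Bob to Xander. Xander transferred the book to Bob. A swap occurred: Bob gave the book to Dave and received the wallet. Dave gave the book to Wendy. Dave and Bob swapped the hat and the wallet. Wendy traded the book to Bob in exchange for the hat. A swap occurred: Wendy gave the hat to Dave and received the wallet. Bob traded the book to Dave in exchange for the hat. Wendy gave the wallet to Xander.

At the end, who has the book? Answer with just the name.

Tracking all object holders:
Start: hat:Dave, wallet:Dave, book:Bob
Event 1 (give book: Bob -> Xander). State: hat:Dave, wallet:Dave, book:Xander
Event 2 (give book: Xander -> Bob). State: hat:Dave, wallet:Dave, book:Bob
Event 3 (swap book<->wallet: now book:Dave, wallet:Bob). State: hat:Dave, wallet:Bob, book:Dave
Event 4 (give book: Dave -> Wendy). State: hat:Dave, wallet:Bob, book:Wendy
Event 5 (swap hat<->wallet: now hat:Bob, wallet:Dave). State: hat:Bob, wallet:Dave, book:Wendy
Event 6 (swap book<->hat: now book:Bob, hat:Wendy). State: hat:Wendy, wallet:Dave, book:Bob
Event 7 (swap hat<->wallet: now hat:Dave, wallet:Wendy). State: hat:Dave, wallet:Wendy, book:Bob
Event 8 (swap book<->hat: now book:Dave, hat:Bob). State: hat:Bob, wallet:Wendy, book:Dave
Event 9 (give wallet: Wendy -> Xander). State: hat:Bob, wallet:Xander, book:Dave

Final state: hat:Bob, wallet:Xander, book:Dave
The book is held by Dave.

Answer: Dave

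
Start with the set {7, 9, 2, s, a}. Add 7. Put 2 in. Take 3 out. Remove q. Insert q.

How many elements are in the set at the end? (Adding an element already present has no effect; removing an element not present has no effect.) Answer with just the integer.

Answer: 6

Derivation:
Tracking the set through each operation:
Start: {2, 7, 9, a, s}
Event 1 (add 7): already present, no change. Set: {2, 7, 9, a, s}
Event 2 (add 2): already present, no change. Set: {2, 7, 9, a, s}
Event 3 (remove 3): not present, no change. Set: {2, 7, 9, a, s}
Event 4 (remove q): not present, no change. Set: {2, 7, 9, a, s}
Event 5 (add q): added. Set: {2, 7, 9, a, q, s}

Final set: {2, 7, 9, a, q, s} (size 6)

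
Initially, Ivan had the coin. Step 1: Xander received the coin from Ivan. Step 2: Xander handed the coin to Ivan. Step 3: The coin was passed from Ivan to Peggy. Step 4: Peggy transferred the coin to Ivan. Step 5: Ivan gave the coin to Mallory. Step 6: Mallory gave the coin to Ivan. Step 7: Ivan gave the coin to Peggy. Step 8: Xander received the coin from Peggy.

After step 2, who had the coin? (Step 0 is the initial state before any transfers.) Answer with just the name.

Tracking the coin holder through step 2:
After step 0 (start): Ivan
After step 1: Xander
After step 2: Ivan

At step 2, the holder is Ivan.

Answer: Ivan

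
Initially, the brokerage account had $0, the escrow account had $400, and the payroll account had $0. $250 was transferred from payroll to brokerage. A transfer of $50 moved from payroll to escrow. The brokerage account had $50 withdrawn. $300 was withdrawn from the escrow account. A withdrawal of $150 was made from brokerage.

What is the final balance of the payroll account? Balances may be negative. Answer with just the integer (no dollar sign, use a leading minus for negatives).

Tracking account balances step by step:
Start: brokerage=0, escrow=400, payroll=0
Event 1 (transfer 250 payroll -> brokerage): payroll: 0 - 250 = -250, brokerage: 0 + 250 = 250. Balances: brokerage=250, escrow=400, payroll=-250
Event 2 (transfer 50 payroll -> escrow): payroll: -250 - 50 = -300, escrow: 400 + 50 = 450. Balances: brokerage=250, escrow=450, payroll=-300
Event 3 (withdraw 50 from brokerage): brokerage: 250 - 50 = 200. Balances: brokerage=200, escrow=450, payroll=-300
Event 4 (withdraw 300 from escrow): escrow: 450 - 300 = 150. Balances: brokerage=200, escrow=150, payroll=-300
Event 5 (withdraw 150 from brokerage): brokerage: 200 - 150 = 50. Balances: brokerage=50, escrow=150, payroll=-300

Final balance of payroll: -300

Answer: -300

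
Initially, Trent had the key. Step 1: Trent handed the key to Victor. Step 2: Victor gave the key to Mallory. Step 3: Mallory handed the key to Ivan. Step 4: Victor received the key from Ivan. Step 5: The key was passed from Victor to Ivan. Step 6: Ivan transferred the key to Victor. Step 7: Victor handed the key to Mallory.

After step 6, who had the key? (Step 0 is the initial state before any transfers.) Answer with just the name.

Answer: Victor

Derivation:
Tracking the key holder through step 6:
After step 0 (start): Trent
After step 1: Victor
After step 2: Mallory
After step 3: Ivan
After step 4: Victor
After step 5: Ivan
After step 6: Victor

At step 6, the holder is Victor.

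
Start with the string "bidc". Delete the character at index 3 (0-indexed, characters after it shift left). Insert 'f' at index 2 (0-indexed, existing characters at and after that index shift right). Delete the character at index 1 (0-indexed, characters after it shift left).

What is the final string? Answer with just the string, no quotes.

Applying each edit step by step:
Start: "bidc"
Op 1 (delete idx 3 = 'c'): "bidc" -> "bid"
Op 2 (insert 'f' at idx 2): "bid" -> "bifd"
Op 3 (delete idx 1 = 'i'): "bifd" -> "bfd"

Answer: bfd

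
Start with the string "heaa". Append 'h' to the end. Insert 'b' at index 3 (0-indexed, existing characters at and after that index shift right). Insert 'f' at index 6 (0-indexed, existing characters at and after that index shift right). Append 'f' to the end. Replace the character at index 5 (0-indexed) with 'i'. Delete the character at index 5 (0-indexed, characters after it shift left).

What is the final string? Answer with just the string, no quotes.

Applying each edit step by step:
Start: "heaa"
Op 1 (append 'h'): "heaa" -> "heaah"
Op 2 (insert 'b' at idx 3): "heaah" -> "heabah"
Op 3 (insert 'f' at idx 6): "heabah" -> "heabahf"
Op 4 (append 'f'): "heabahf" -> "heabahff"
Op 5 (replace idx 5: 'h' -> 'i'): "heabahff" -> "heabaiff"
Op 6 (delete idx 5 = 'i'): "heabaiff" -> "heabaff"

Answer: heabaff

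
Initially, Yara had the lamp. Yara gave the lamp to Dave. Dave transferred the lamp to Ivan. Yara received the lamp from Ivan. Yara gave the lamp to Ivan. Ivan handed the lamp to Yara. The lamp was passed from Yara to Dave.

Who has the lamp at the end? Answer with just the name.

Answer: Dave

Derivation:
Tracking the lamp through each event:
Start: Yara has the lamp.
After event 1: Dave has the lamp.
After event 2: Ivan has the lamp.
After event 3: Yara has the lamp.
After event 4: Ivan has the lamp.
After event 5: Yara has the lamp.
After event 6: Dave has the lamp.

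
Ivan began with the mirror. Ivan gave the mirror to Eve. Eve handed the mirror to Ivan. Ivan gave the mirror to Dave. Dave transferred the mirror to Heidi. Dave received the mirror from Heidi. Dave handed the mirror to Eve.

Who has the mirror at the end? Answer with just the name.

Tracking the mirror through each event:
Start: Ivan has the mirror.
After event 1: Eve has the mirror.
After event 2: Ivan has the mirror.
After event 3: Dave has the mirror.
After event 4: Heidi has the mirror.
After event 5: Dave has the mirror.
After event 6: Eve has the mirror.

Answer: Eve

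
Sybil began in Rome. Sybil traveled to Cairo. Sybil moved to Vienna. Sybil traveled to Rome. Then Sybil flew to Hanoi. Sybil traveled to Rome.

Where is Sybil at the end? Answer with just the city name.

Answer: Rome

Derivation:
Tracking Sybil's location:
Start: Sybil is in Rome.
After move 1: Rome -> Cairo. Sybil is in Cairo.
After move 2: Cairo -> Vienna. Sybil is in Vienna.
After move 3: Vienna -> Rome. Sybil is in Rome.
After move 4: Rome -> Hanoi. Sybil is in Hanoi.
After move 5: Hanoi -> Rome. Sybil is in Rome.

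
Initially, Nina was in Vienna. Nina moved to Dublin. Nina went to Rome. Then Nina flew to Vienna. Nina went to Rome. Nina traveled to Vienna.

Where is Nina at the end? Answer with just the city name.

Tracking Nina's location:
Start: Nina is in Vienna.
After move 1: Vienna -> Dublin. Nina is in Dublin.
After move 2: Dublin -> Rome. Nina is in Rome.
After move 3: Rome -> Vienna. Nina is in Vienna.
After move 4: Vienna -> Rome. Nina is in Rome.
After move 5: Rome -> Vienna. Nina is in Vienna.

Answer: Vienna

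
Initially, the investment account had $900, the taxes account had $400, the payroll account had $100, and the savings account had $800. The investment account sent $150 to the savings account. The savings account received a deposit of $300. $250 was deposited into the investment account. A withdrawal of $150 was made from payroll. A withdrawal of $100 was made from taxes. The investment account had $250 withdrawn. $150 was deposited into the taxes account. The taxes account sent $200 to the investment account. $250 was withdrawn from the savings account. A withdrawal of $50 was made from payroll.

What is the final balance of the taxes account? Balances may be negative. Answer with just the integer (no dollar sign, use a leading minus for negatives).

Tracking account balances step by step:
Start: investment=900, taxes=400, payroll=100, savings=800
Event 1 (transfer 150 investment -> savings): investment: 900 - 150 = 750, savings: 800 + 150 = 950. Balances: investment=750, taxes=400, payroll=100, savings=950
Event 2 (deposit 300 to savings): savings: 950 + 300 = 1250. Balances: investment=750, taxes=400, payroll=100, savings=1250
Event 3 (deposit 250 to investment): investment: 750 + 250 = 1000. Balances: investment=1000, taxes=400, payroll=100, savings=1250
Event 4 (withdraw 150 from payroll): payroll: 100 - 150 = -50. Balances: investment=1000, taxes=400, payroll=-50, savings=1250
Event 5 (withdraw 100 from taxes): taxes: 400 - 100 = 300. Balances: investment=1000, taxes=300, payroll=-50, savings=1250
Event 6 (withdraw 250 from investment): investment: 1000 - 250 = 750. Balances: investment=750, taxes=300, payroll=-50, savings=1250
Event 7 (deposit 150 to taxes): taxes: 300 + 150 = 450. Balances: investment=750, taxes=450, payroll=-50, savings=1250
Event 8 (transfer 200 taxes -> investment): taxes: 450 - 200 = 250, investment: 750 + 200 = 950. Balances: investment=950, taxes=250, payroll=-50, savings=1250
Event 9 (withdraw 250 from savings): savings: 1250 - 250 = 1000. Balances: investment=950, taxes=250, payroll=-50, savings=1000
Event 10 (withdraw 50 from payroll): payroll: -50 - 50 = -100. Balances: investment=950, taxes=250, payroll=-100, savings=1000

Final balance of taxes: 250

Answer: 250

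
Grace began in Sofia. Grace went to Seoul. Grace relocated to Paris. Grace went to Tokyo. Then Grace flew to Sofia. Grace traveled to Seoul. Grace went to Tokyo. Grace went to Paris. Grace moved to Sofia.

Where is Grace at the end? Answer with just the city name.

Answer: Sofia

Derivation:
Tracking Grace's location:
Start: Grace is in Sofia.
After move 1: Sofia -> Seoul. Grace is in Seoul.
After move 2: Seoul -> Paris. Grace is in Paris.
After move 3: Paris -> Tokyo. Grace is in Tokyo.
After move 4: Tokyo -> Sofia. Grace is in Sofia.
After move 5: Sofia -> Seoul. Grace is in Seoul.
After move 6: Seoul -> Tokyo. Grace is in Tokyo.
After move 7: Tokyo -> Paris. Grace is in Paris.
After move 8: Paris -> Sofia. Grace is in Sofia.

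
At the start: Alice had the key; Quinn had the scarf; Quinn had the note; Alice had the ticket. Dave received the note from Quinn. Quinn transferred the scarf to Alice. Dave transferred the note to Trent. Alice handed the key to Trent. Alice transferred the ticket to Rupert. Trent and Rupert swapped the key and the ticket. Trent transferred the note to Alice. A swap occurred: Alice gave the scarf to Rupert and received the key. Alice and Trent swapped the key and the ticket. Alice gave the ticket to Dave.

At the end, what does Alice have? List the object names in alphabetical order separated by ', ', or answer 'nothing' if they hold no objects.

Tracking all object holders:
Start: key:Alice, scarf:Quinn, note:Quinn, ticket:Alice
Event 1 (give note: Quinn -> Dave). State: key:Alice, scarf:Quinn, note:Dave, ticket:Alice
Event 2 (give scarf: Quinn -> Alice). State: key:Alice, scarf:Alice, note:Dave, ticket:Alice
Event 3 (give note: Dave -> Trent). State: key:Alice, scarf:Alice, note:Trent, ticket:Alice
Event 4 (give key: Alice -> Trent). State: key:Trent, scarf:Alice, note:Trent, ticket:Alice
Event 5 (give ticket: Alice -> Rupert). State: key:Trent, scarf:Alice, note:Trent, ticket:Rupert
Event 6 (swap key<->ticket: now key:Rupert, ticket:Trent). State: key:Rupert, scarf:Alice, note:Trent, ticket:Trent
Event 7 (give note: Trent -> Alice). State: key:Rupert, scarf:Alice, note:Alice, ticket:Trent
Event 8 (swap scarf<->key: now scarf:Rupert, key:Alice). State: key:Alice, scarf:Rupert, note:Alice, ticket:Trent
Event 9 (swap key<->ticket: now key:Trent, ticket:Alice). State: key:Trent, scarf:Rupert, note:Alice, ticket:Alice
Event 10 (give ticket: Alice -> Dave). State: key:Trent, scarf:Rupert, note:Alice, ticket:Dave

Final state: key:Trent, scarf:Rupert, note:Alice, ticket:Dave
Alice holds: note.

Answer: note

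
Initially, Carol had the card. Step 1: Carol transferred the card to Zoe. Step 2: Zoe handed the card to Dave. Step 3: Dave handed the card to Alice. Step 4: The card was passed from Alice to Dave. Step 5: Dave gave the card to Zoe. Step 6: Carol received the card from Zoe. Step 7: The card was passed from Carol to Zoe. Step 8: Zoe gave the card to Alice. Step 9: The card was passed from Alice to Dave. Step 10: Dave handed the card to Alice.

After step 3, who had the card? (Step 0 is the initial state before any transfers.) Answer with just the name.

Answer: Alice

Derivation:
Tracking the card holder through step 3:
After step 0 (start): Carol
After step 1: Zoe
After step 2: Dave
After step 3: Alice

At step 3, the holder is Alice.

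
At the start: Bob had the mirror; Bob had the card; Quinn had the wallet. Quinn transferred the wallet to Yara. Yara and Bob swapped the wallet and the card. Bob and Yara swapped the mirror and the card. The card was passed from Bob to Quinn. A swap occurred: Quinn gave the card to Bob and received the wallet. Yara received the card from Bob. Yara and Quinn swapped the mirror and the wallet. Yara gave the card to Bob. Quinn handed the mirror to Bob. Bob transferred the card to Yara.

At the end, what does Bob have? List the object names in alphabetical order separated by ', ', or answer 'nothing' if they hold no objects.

Answer: mirror

Derivation:
Tracking all object holders:
Start: mirror:Bob, card:Bob, wallet:Quinn
Event 1 (give wallet: Quinn -> Yara). State: mirror:Bob, card:Bob, wallet:Yara
Event 2 (swap wallet<->card: now wallet:Bob, card:Yara). State: mirror:Bob, card:Yara, wallet:Bob
Event 3 (swap mirror<->card: now mirror:Yara, card:Bob). State: mirror:Yara, card:Bob, wallet:Bob
Event 4 (give card: Bob -> Quinn). State: mirror:Yara, card:Quinn, wallet:Bob
Event 5 (swap card<->wallet: now card:Bob, wallet:Quinn). State: mirror:Yara, card:Bob, wallet:Quinn
Event 6 (give card: Bob -> Yara). State: mirror:Yara, card:Yara, wallet:Quinn
Event 7 (swap mirror<->wallet: now mirror:Quinn, wallet:Yara). State: mirror:Quinn, card:Yara, wallet:Yara
Event 8 (give card: Yara -> Bob). State: mirror:Quinn, card:Bob, wallet:Yara
Event 9 (give mirror: Quinn -> Bob). State: mirror:Bob, card:Bob, wallet:Yara
Event 10 (give card: Bob -> Yara). State: mirror:Bob, card:Yara, wallet:Yara

Final state: mirror:Bob, card:Yara, wallet:Yara
Bob holds: mirror.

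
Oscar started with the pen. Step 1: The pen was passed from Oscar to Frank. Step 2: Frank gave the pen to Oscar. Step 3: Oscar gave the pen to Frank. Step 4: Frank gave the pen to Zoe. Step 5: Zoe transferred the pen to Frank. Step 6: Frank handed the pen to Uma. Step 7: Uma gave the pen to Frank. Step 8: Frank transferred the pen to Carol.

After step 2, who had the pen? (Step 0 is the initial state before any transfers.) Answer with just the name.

Tracking the pen holder through step 2:
After step 0 (start): Oscar
After step 1: Frank
After step 2: Oscar

At step 2, the holder is Oscar.

Answer: Oscar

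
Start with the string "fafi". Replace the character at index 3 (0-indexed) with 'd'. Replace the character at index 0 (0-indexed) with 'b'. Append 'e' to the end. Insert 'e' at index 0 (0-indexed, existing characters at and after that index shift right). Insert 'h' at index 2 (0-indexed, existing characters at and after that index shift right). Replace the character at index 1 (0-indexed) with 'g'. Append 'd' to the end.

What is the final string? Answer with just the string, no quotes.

Answer: eghafded

Derivation:
Applying each edit step by step:
Start: "fafi"
Op 1 (replace idx 3: 'i' -> 'd'): "fafi" -> "fafd"
Op 2 (replace idx 0: 'f' -> 'b'): "fafd" -> "bafd"
Op 3 (append 'e'): "bafd" -> "bafde"
Op 4 (insert 'e' at idx 0): "bafde" -> "ebafde"
Op 5 (insert 'h' at idx 2): "ebafde" -> "ebhafde"
Op 6 (replace idx 1: 'b' -> 'g'): "ebhafde" -> "eghafde"
Op 7 (append 'd'): "eghafde" -> "eghafded"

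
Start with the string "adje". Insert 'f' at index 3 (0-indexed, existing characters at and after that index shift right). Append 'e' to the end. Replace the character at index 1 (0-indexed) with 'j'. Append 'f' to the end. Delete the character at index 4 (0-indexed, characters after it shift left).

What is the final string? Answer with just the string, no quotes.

Applying each edit step by step:
Start: "adje"
Op 1 (insert 'f' at idx 3): "adje" -> "adjfe"
Op 2 (append 'e'): "adjfe" -> "adjfee"
Op 3 (replace idx 1: 'd' -> 'j'): "adjfee" -> "ajjfee"
Op 4 (append 'f'): "ajjfee" -> "ajjfeef"
Op 5 (delete idx 4 = 'e'): "ajjfeef" -> "ajjfef"

Answer: ajjfef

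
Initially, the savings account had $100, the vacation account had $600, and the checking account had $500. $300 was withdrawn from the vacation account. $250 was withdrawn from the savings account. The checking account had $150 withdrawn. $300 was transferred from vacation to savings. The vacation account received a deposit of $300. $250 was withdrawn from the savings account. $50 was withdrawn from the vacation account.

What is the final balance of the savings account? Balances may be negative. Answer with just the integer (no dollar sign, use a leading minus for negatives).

Answer: -100

Derivation:
Tracking account balances step by step:
Start: savings=100, vacation=600, checking=500
Event 1 (withdraw 300 from vacation): vacation: 600 - 300 = 300. Balances: savings=100, vacation=300, checking=500
Event 2 (withdraw 250 from savings): savings: 100 - 250 = -150. Balances: savings=-150, vacation=300, checking=500
Event 3 (withdraw 150 from checking): checking: 500 - 150 = 350. Balances: savings=-150, vacation=300, checking=350
Event 4 (transfer 300 vacation -> savings): vacation: 300 - 300 = 0, savings: -150 + 300 = 150. Balances: savings=150, vacation=0, checking=350
Event 5 (deposit 300 to vacation): vacation: 0 + 300 = 300. Balances: savings=150, vacation=300, checking=350
Event 6 (withdraw 250 from savings): savings: 150 - 250 = -100. Balances: savings=-100, vacation=300, checking=350
Event 7 (withdraw 50 from vacation): vacation: 300 - 50 = 250. Balances: savings=-100, vacation=250, checking=350

Final balance of savings: -100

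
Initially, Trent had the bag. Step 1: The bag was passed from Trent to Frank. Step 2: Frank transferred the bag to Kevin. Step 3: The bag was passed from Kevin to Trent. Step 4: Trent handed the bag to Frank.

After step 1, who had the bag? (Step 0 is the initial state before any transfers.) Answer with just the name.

Answer: Frank

Derivation:
Tracking the bag holder through step 1:
After step 0 (start): Trent
After step 1: Frank

At step 1, the holder is Frank.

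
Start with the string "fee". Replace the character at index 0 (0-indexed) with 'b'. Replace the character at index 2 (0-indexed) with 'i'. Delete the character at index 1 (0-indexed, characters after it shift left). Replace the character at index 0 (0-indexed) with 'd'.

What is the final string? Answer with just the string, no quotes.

Applying each edit step by step:
Start: "fee"
Op 1 (replace idx 0: 'f' -> 'b'): "fee" -> "bee"
Op 2 (replace idx 2: 'e' -> 'i'): "bee" -> "bei"
Op 3 (delete idx 1 = 'e'): "bei" -> "bi"
Op 4 (replace idx 0: 'b' -> 'd'): "bi" -> "di"

Answer: di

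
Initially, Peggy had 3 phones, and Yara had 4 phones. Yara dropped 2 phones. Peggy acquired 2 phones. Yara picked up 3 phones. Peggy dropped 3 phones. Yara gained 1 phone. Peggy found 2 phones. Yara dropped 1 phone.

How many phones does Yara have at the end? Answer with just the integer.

Tracking counts step by step:
Start: Peggy=3, Yara=4
Event 1 (Yara -2): Yara: 4 -> 2. State: Peggy=3, Yara=2
Event 2 (Peggy +2): Peggy: 3 -> 5. State: Peggy=5, Yara=2
Event 3 (Yara +3): Yara: 2 -> 5. State: Peggy=5, Yara=5
Event 4 (Peggy -3): Peggy: 5 -> 2. State: Peggy=2, Yara=5
Event 5 (Yara +1): Yara: 5 -> 6. State: Peggy=2, Yara=6
Event 6 (Peggy +2): Peggy: 2 -> 4. State: Peggy=4, Yara=6
Event 7 (Yara -1): Yara: 6 -> 5. State: Peggy=4, Yara=5

Yara's final count: 5

Answer: 5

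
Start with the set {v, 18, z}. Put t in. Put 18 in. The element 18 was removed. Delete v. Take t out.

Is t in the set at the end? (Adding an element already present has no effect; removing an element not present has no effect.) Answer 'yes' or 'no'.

Answer: no

Derivation:
Tracking the set through each operation:
Start: {18, v, z}
Event 1 (add t): added. Set: {18, t, v, z}
Event 2 (add 18): already present, no change. Set: {18, t, v, z}
Event 3 (remove 18): removed. Set: {t, v, z}
Event 4 (remove v): removed. Set: {t, z}
Event 5 (remove t): removed. Set: {z}

Final set: {z} (size 1)
t is NOT in the final set.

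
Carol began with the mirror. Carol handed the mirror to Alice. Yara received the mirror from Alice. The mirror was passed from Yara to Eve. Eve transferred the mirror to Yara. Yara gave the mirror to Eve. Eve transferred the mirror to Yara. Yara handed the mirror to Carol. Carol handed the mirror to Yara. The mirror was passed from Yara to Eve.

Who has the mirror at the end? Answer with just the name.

Tracking the mirror through each event:
Start: Carol has the mirror.
After event 1: Alice has the mirror.
After event 2: Yara has the mirror.
After event 3: Eve has the mirror.
After event 4: Yara has the mirror.
After event 5: Eve has the mirror.
After event 6: Yara has the mirror.
After event 7: Carol has the mirror.
After event 8: Yara has the mirror.
After event 9: Eve has the mirror.

Answer: Eve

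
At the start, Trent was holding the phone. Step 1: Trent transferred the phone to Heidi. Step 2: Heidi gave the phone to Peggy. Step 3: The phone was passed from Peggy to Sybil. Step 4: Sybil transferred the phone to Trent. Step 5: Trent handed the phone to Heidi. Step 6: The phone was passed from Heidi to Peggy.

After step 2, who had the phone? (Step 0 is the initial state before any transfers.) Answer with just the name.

Tracking the phone holder through step 2:
After step 0 (start): Trent
After step 1: Heidi
After step 2: Peggy

At step 2, the holder is Peggy.

Answer: Peggy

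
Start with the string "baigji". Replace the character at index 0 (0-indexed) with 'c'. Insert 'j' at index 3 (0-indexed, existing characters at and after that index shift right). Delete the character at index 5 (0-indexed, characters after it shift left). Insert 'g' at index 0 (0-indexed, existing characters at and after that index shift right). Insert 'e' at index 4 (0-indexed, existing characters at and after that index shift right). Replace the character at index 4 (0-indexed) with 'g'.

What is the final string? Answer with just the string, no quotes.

Applying each edit step by step:
Start: "baigji"
Op 1 (replace idx 0: 'b' -> 'c'): "baigji" -> "caigji"
Op 2 (insert 'j' at idx 3): "caigji" -> "caijgji"
Op 3 (delete idx 5 = 'j'): "caijgji" -> "caijgi"
Op 4 (insert 'g' at idx 0): "caijgi" -> "gcaijgi"
Op 5 (insert 'e' at idx 4): "gcaijgi" -> "gcaiejgi"
Op 6 (replace idx 4: 'e' -> 'g'): "gcaiejgi" -> "gcaigjgi"

Answer: gcaigjgi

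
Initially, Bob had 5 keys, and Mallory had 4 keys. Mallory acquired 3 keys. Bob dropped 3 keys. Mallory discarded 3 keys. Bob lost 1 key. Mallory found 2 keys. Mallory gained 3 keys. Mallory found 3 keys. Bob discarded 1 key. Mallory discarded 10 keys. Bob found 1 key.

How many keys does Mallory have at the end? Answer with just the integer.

Tracking counts step by step:
Start: Bob=5, Mallory=4
Event 1 (Mallory +3): Mallory: 4 -> 7. State: Bob=5, Mallory=7
Event 2 (Bob -3): Bob: 5 -> 2. State: Bob=2, Mallory=7
Event 3 (Mallory -3): Mallory: 7 -> 4. State: Bob=2, Mallory=4
Event 4 (Bob -1): Bob: 2 -> 1. State: Bob=1, Mallory=4
Event 5 (Mallory +2): Mallory: 4 -> 6. State: Bob=1, Mallory=6
Event 6 (Mallory +3): Mallory: 6 -> 9. State: Bob=1, Mallory=9
Event 7 (Mallory +3): Mallory: 9 -> 12. State: Bob=1, Mallory=12
Event 8 (Bob -1): Bob: 1 -> 0. State: Bob=0, Mallory=12
Event 9 (Mallory -10): Mallory: 12 -> 2. State: Bob=0, Mallory=2
Event 10 (Bob +1): Bob: 0 -> 1. State: Bob=1, Mallory=2

Mallory's final count: 2

Answer: 2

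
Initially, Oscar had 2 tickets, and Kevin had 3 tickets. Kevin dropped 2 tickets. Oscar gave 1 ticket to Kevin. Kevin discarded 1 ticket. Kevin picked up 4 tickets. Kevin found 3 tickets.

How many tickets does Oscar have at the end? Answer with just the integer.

Answer: 1

Derivation:
Tracking counts step by step:
Start: Oscar=2, Kevin=3
Event 1 (Kevin -2): Kevin: 3 -> 1. State: Oscar=2, Kevin=1
Event 2 (Oscar -> Kevin, 1): Oscar: 2 -> 1, Kevin: 1 -> 2. State: Oscar=1, Kevin=2
Event 3 (Kevin -1): Kevin: 2 -> 1. State: Oscar=1, Kevin=1
Event 4 (Kevin +4): Kevin: 1 -> 5. State: Oscar=1, Kevin=5
Event 5 (Kevin +3): Kevin: 5 -> 8. State: Oscar=1, Kevin=8

Oscar's final count: 1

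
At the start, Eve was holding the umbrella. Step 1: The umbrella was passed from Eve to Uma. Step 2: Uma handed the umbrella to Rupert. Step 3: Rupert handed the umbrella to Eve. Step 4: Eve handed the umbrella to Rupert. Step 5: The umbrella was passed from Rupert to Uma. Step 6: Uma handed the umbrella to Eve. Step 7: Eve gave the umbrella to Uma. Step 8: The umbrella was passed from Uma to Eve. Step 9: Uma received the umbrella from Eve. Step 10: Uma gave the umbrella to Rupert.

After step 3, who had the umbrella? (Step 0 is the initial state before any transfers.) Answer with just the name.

Answer: Eve

Derivation:
Tracking the umbrella holder through step 3:
After step 0 (start): Eve
After step 1: Uma
After step 2: Rupert
After step 3: Eve

At step 3, the holder is Eve.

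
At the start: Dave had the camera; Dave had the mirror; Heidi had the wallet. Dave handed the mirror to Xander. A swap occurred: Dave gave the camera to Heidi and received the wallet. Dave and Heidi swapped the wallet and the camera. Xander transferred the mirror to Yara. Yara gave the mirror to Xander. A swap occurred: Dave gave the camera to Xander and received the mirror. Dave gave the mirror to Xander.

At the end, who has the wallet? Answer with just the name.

Tracking all object holders:
Start: camera:Dave, mirror:Dave, wallet:Heidi
Event 1 (give mirror: Dave -> Xander). State: camera:Dave, mirror:Xander, wallet:Heidi
Event 2 (swap camera<->wallet: now camera:Heidi, wallet:Dave). State: camera:Heidi, mirror:Xander, wallet:Dave
Event 3 (swap wallet<->camera: now wallet:Heidi, camera:Dave). State: camera:Dave, mirror:Xander, wallet:Heidi
Event 4 (give mirror: Xander -> Yara). State: camera:Dave, mirror:Yara, wallet:Heidi
Event 5 (give mirror: Yara -> Xander). State: camera:Dave, mirror:Xander, wallet:Heidi
Event 6 (swap camera<->mirror: now camera:Xander, mirror:Dave). State: camera:Xander, mirror:Dave, wallet:Heidi
Event 7 (give mirror: Dave -> Xander). State: camera:Xander, mirror:Xander, wallet:Heidi

Final state: camera:Xander, mirror:Xander, wallet:Heidi
The wallet is held by Heidi.

Answer: Heidi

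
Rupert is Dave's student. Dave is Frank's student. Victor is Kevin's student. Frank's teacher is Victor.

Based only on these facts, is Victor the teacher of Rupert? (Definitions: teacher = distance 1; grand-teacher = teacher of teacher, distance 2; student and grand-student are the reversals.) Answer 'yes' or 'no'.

Reconstructing the teacher chain from the given facts:
  Kevin -> Victor -> Frank -> Dave -> Rupert
(each arrow means 'teacher of the next')
Positions in the chain (0 = top):
  position of Kevin: 0
  position of Victor: 1
  position of Frank: 2
  position of Dave: 3
  position of Rupert: 4

Victor is at position 1, Rupert is at position 4; signed distance (j - i) = 3.
'teacher' requires j - i = 1. Actual distance is 3, so the relation does NOT hold.

Answer: no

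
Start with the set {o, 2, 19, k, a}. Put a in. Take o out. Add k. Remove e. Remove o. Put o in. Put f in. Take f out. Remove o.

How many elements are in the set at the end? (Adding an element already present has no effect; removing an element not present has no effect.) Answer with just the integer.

Answer: 4

Derivation:
Tracking the set through each operation:
Start: {19, 2, a, k, o}
Event 1 (add a): already present, no change. Set: {19, 2, a, k, o}
Event 2 (remove o): removed. Set: {19, 2, a, k}
Event 3 (add k): already present, no change. Set: {19, 2, a, k}
Event 4 (remove e): not present, no change. Set: {19, 2, a, k}
Event 5 (remove o): not present, no change. Set: {19, 2, a, k}
Event 6 (add o): added. Set: {19, 2, a, k, o}
Event 7 (add f): added. Set: {19, 2, a, f, k, o}
Event 8 (remove f): removed. Set: {19, 2, a, k, o}
Event 9 (remove o): removed. Set: {19, 2, a, k}

Final set: {19, 2, a, k} (size 4)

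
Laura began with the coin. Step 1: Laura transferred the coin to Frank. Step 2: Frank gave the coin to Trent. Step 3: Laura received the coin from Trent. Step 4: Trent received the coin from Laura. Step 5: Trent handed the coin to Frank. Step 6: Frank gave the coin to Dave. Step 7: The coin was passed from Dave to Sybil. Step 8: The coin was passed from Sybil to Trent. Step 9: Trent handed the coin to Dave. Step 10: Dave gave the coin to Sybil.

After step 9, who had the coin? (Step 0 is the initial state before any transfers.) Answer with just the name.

Answer: Dave

Derivation:
Tracking the coin holder through step 9:
After step 0 (start): Laura
After step 1: Frank
After step 2: Trent
After step 3: Laura
After step 4: Trent
After step 5: Frank
After step 6: Dave
After step 7: Sybil
After step 8: Trent
After step 9: Dave

At step 9, the holder is Dave.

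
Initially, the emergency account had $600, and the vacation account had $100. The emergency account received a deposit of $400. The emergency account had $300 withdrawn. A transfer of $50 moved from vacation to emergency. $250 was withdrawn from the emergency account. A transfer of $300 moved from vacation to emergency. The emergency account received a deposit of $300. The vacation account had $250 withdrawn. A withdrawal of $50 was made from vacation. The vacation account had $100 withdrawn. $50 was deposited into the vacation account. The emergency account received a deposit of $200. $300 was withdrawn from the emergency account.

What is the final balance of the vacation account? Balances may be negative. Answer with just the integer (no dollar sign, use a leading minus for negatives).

Answer: -600

Derivation:
Tracking account balances step by step:
Start: emergency=600, vacation=100
Event 1 (deposit 400 to emergency): emergency: 600 + 400 = 1000. Balances: emergency=1000, vacation=100
Event 2 (withdraw 300 from emergency): emergency: 1000 - 300 = 700. Balances: emergency=700, vacation=100
Event 3 (transfer 50 vacation -> emergency): vacation: 100 - 50 = 50, emergency: 700 + 50 = 750. Balances: emergency=750, vacation=50
Event 4 (withdraw 250 from emergency): emergency: 750 - 250 = 500. Balances: emergency=500, vacation=50
Event 5 (transfer 300 vacation -> emergency): vacation: 50 - 300 = -250, emergency: 500 + 300 = 800. Balances: emergency=800, vacation=-250
Event 6 (deposit 300 to emergency): emergency: 800 + 300 = 1100. Balances: emergency=1100, vacation=-250
Event 7 (withdraw 250 from vacation): vacation: -250 - 250 = -500. Balances: emergency=1100, vacation=-500
Event 8 (withdraw 50 from vacation): vacation: -500 - 50 = -550. Balances: emergency=1100, vacation=-550
Event 9 (withdraw 100 from vacation): vacation: -550 - 100 = -650. Balances: emergency=1100, vacation=-650
Event 10 (deposit 50 to vacation): vacation: -650 + 50 = -600. Balances: emergency=1100, vacation=-600
Event 11 (deposit 200 to emergency): emergency: 1100 + 200 = 1300. Balances: emergency=1300, vacation=-600
Event 12 (withdraw 300 from emergency): emergency: 1300 - 300 = 1000. Balances: emergency=1000, vacation=-600

Final balance of vacation: -600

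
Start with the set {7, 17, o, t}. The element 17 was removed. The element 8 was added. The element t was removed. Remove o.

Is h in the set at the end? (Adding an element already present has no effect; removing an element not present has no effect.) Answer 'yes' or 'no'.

Tracking the set through each operation:
Start: {17, 7, o, t}
Event 1 (remove 17): removed. Set: {7, o, t}
Event 2 (add 8): added. Set: {7, 8, o, t}
Event 3 (remove t): removed. Set: {7, 8, o}
Event 4 (remove o): removed. Set: {7, 8}

Final set: {7, 8} (size 2)
h is NOT in the final set.

Answer: no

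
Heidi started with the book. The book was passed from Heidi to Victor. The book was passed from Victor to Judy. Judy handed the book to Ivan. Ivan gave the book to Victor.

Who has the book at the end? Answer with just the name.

Answer: Victor

Derivation:
Tracking the book through each event:
Start: Heidi has the book.
After event 1: Victor has the book.
After event 2: Judy has the book.
After event 3: Ivan has the book.
After event 4: Victor has the book.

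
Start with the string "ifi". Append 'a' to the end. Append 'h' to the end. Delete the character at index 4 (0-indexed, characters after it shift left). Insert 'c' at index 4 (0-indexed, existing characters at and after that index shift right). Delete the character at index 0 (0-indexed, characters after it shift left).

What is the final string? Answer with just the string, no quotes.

Applying each edit step by step:
Start: "ifi"
Op 1 (append 'a'): "ifi" -> "ifia"
Op 2 (append 'h'): "ifia" -> "ifiah"
Op 3 (delete idx 4 = 'h'): "ifiah" -> "ifia"
Op 4 (insert 'c' at idx 4): "ifia" -> "ifiac"
Op 5 (delete idx 0 = 'i'): "ifiac" -> "fiac"

Answer: fiac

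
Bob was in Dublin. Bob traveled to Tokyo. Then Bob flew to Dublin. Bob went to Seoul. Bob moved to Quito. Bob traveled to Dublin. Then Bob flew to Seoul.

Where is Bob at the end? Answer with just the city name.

Answer: Seoul

Derivation:
Tracking Bob's location:
Start: Bob is in Dublin.
After move 1: Dublin -> Tokyo. Bob is in Tokyo.
After move 2: Tokyo -> Dublin. Bob is in Dublin.
After move 3: Dublin -> Seoul. Bob is in Seoul.
After move 4: Seoul -> Quito. Bob is in Quito.
After move 5: Quito -> Dublin. Bob is in Dublin.
After move 6: Dublin -> Seoul. Bob is in Seoul.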